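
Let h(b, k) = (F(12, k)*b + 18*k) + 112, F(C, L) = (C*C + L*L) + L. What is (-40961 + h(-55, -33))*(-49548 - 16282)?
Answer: 7072972690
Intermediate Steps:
F(C, L) = L + C² + L² (F(C, L) = (C² + L²) + L = L + C² + L²)
h(b, k) = 112 + 18*k + b*(144 + k + k²) (h(b, k) = ((k + 12² + k²)*b + 18*k) + 112 = ((k + 144 + k²)*b + 18*k) + 112 = ((144 + k + k²)*b + 18*k) + 112 = (b*(144 + k + k²) + 18*k) + 112 = (18*k + b*(144 + k + k²)) + 112 = 112 + 18*k + b*(144 + k + k²))
(-40961 + h(-55, -33))*(-49548 - 16282) = (-40961 + (112 + 18*(-33) - 55*(144 - 33 + (-33)²)))*(-49548 - 16282) = (-40961 + (112 - 594 - 55*(144 - 33 + 1089)))*(-65830) = (-40961 + (112 - 594 - 55*1200))*(-65830) = (-40961 + (112 - 594 - 66000))*(-65830) = (-40961 - 66482)*(-65830) = -107443*(-65830) = 7072972690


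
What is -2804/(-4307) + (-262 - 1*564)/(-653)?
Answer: 5388594/2812471 ≈ 1.9160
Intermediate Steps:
-2804/(-4307) + (-262 - 1*564)/(-653) = -2804*(-1/4307) + (-262 - 564)*(-1/653) = 2804/4307 - 826*(-1/653) = 2804/4307 + 826/653 = 5388594/2812471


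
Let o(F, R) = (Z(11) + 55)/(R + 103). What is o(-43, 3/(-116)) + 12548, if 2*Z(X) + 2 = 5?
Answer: 149892414/11945 ≈ 12549.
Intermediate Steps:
Z(X) = 3/2 (Z(X) = -1 + (1/2)*5 = -1 + 5/2 = 3/2)
o(F, R) = 113/(2*(103 + R)) (o(F, R) = (3/2 + 55)/(R + 103) = 113/(2*(103 + R)))
o(-43, 3/(-116)) + 12548 = 113/(2*(103 + 3/(-116))) + 12548 = 113/(2*(103 + 3*(-1/116))) + 12548 = 113/(2*(103 - 3/116)) + 12548 = 113/(2*(11945/116)) + 12548 = (113/2)*(116/11945) + 12548 = 6554/11945 + 12548 = 149892414/11945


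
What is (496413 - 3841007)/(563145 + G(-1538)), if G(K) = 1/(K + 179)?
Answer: -2272651623/382657027 ≈ -5.9391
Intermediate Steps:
G(K) = 1/(179 + K)
(496413 - 3841007)/(563145 + G(-1538)) = (496413 - 3841007)/(563145 + 1/(179 - 1538)) = -3344594/(563145 + 1/(-1359)) = -3344594/(563145 - 1/1359) = -3344594/765314054/1359 = -3344594*1359/765314054 = -2272651623/382657027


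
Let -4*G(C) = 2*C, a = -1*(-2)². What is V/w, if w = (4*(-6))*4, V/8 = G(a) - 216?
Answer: 107/6 ≈ 17.833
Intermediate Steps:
a = -4 (a = -1*4 = -4)
G(C) = -C/2
V = -1712 (V = 8*(-½*(-4) - 216) = 8*(2 - 216) = 8*(-214) = -1712)
w = -96 (w = -24*4 = -96)
V/w = -1712/(-96) = -1712*(-1/96) = 107/6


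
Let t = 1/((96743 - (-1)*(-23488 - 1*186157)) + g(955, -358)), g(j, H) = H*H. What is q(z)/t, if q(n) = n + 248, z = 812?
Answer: 16177720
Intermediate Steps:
q(n) = 248 + n
g(j, H) = H²
t = 1/15262 (t = 1/((96743 - (-1)*(-23488 - 1*186157)) + (-358)²) = 1/((96743 - (-1)*(-23488 - 186157)) + 128164) = 1/((96743 - (-1)*(-209645)) + 128164) = 1/((96743 - 1*209645) + 128164) = 1/((96743 - 209645) + 128164) = 1/(-112902 + 128164) = 1/15262 ≈ 6.5522e-5)
q(z)/t = (248 + 812)/(1/15262) = 1060*15262 = 16177720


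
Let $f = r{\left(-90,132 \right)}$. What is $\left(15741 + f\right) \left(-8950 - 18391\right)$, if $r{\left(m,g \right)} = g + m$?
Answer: $-431523003$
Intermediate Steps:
$f = 42$ ($f = 132 - 90 = 42$)
$\left(15741 + f\right) \left(-8950 - 18391\right) = \left(15741 + 42\right) \left(-8950 - 18391\right) = 15783 \left(-27341\right) = -431523003$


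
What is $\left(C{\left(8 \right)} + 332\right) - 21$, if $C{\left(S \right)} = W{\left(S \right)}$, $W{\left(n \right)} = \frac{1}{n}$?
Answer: $\frac{2489}{8} \approx 311.13$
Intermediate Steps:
$C{\left(S \right)} = \frac{1}{S}$
$\left(C{\left(8 \right)} + 332\right) - 21 = \left(\frac{1}{8} + 332\right) - 21 = \frac{2657}{8} - 21 = \frac{2489}{8}$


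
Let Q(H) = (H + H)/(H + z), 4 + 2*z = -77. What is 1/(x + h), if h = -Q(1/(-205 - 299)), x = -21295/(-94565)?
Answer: 386071069/86901141 ≈ 4.4426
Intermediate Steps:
z = -81/2 (z = -2 + (½)*(-77) = -2 - 77/2 = -81/2 ≈ -40.500)
x = 4259/18913 (x = -21295*(-1/94565) = 4259/18913 ≈ 0.22519)
Q(H) = 2*H/(-81/2 + H) (Q(H) = (H + H)/(H - 81/2) = (2*H)/(-81/2 + H) = 2*H/(-81/2 + H))
h = -2/20413 (h = -4/((-205 - 299)*(-81 + 2/(-205 - 299))) = -4/((-504)*(-81 + 2/(-504))) = -4*(-1)/(504*(-81 + 2*(-1/504))) = -4*(-1)/(504*(-81 - 1/252)) = -4*(-1)/(504*(-20413/252)) = -4*(-1)*(-252)/(504*20413) = -1*2/20413 = -2/20413 ≈ -9.7977e-5)
1/(x + h) = 1/(4259/18913 - 2/20413) = 1/(86901141/386071069) = 386071069/86901141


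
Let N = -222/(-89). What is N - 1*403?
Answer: -35645/89 ≈ -400.51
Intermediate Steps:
N = 222/89 (N = -222*(-1/89) = 222/89 ≈ 2.4944)
N - 1*403 = 222/89 - 1*403 = 222/89 - 403 = -35645/89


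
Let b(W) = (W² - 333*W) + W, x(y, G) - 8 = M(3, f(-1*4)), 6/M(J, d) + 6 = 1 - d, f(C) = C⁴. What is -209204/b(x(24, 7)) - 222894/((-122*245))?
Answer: 3026372256/34236755 ≈ 88.395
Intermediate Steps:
M(J, d) = 6/(-5 - d) (M(J, d) = 6/(-6 + (1 - d)) = 6/(-5 - d))
x(y, G) = 694/87 (x(y, G) = 8 - 6/(5 + (-1*4)⁴) = 8 - 6/(5 + (-4)⁴) = 8 - 6/(5 + 256) = 8 - 6/261 = 8 - 6*1/261 = 8 - 2/87 = 694/87)
b(W) = W² - 332*W
-209204/b(x(24, 7)) - 222894/((-122*245)) = -209204*87/(694*(-332 + 694/87)) - 222894/((-122*245)) = -209204/((694/87)*(-28190/87)) - 222894/(-29890) = -209204/(-19563860/7569) - 222894*(-1/29890) = -209204*(-7569/19563860) + 261/35 = 395866269/4890965 + 261/35 = 3026372256/34236755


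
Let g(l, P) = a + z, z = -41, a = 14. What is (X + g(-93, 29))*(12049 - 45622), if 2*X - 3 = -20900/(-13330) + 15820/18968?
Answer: 332689576053/407812 ≈ 8.1579e+5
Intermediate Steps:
g(l, P) = -27 (g(l, P) = 14 - 41 = -27)
X = 34146053/12642172 (X = 3/2 + (-20900/(-13330) + 15820/18968)/2 = 3/2 + (-20900*(-1/13330) + 15820*(1/18968))/2 = 3/2 + (2090/1333 + 3955/4742)/2 = 3/2 + (1/2)*(15182795/6321086) = 3/2 + 15182795/12642172 = 34146053/12642172 ≈ 2.7010)
(X + g(-93, 29))*(12049 - 45622) = (34146053/12642172 - 27)*(12049 - 45622) = -307192591/12642172*(-33573) = 332689576053/407812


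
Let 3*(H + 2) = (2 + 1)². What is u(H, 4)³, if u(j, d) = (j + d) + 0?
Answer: 125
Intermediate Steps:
H = 1 (H = -2 + (2 + 1)²/3 = -2 + (⅓)*3² = -2 + (⅓)*9 = -2 + 3 = 1)
u(j, d) = d + j (u(j, d) = (d + j) + 0 = d + j)
u(H, 4)³ = (4 + 1)³ = 5³ = 125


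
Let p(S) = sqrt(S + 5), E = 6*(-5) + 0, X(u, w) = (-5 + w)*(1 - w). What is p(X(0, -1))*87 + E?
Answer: -30 + 87*I*sqrt(7) ≈ -30.0 + 230.18*I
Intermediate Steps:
X(u, w) = (1 - w)*(-5 + w)
E = -30 (E = -30 + 0 = -30)
p(S) = sqrt(5 + S)
p(X(0, -1))*87 + E = sqrt(5 + (-5 - 1*(-1)**2 + 6*(-1)))*87 - 30 = sqrt(5 + (-5 - 1*1 - 6))*87 - 30 = sqrt(5 + (-5 - 1 - 6))*87 - 30 = sqrt(5 - 12)*87 - 30 = sqrt(-7)*87 - 30 = (I*sqrt(7))*87 - 30 = 87*I*sqrt(7) - 30 = -30 + 87*I*sqrt(7)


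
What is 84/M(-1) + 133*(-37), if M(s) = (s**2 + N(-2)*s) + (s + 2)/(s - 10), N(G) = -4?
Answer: -44135/9 ≈ -4903.9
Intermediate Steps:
M(s) = s**2 - 4*s + (2 + s)/(-10 + s) (M(s) = (s**2 - 4*s) + (s + 2)/(s - 10) = (s**2 - 4*s) + (2 + s)/(-10 + s) = s**2 - 4*s + (2 + s)/(-10 + s))
84/M(-1) + 133*(-37) = 84/(((2 + (-1)**3 - 14*(-1)**2 + 41*(-1))/(-10 - 1))) + 133*(-37) = 84/(((2 - 1 - 14*1 - 41)/(-11))) - 4921 = 84/((-(2 - 1 - 14 - 41)/11)) - 4921 = 84/((-1/11*(-54))) - 4921 = 84/(54/11) - 4921 = 84*(11/54) - 4921 = 154/9 - 4921 = -44135/9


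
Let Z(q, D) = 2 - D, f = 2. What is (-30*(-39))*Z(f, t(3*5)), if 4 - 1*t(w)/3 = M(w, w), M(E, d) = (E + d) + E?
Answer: 146250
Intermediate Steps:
M(E, d) = d + 2*E
t(w) = 12 - 9*w (t(w) = 12 - 3*(w + 2*w) = 12 - 9*w)
(-30*(-39))*Z(f, t(3*5)) = (-30*(-39))*(2 - (12 - 27*5)) = 1170*(2 - (12 - 9*15)) = 1170*(2 - (12 - 135)) = 1170*(2 - 1*(-123)) = 1170*(2 + 123) = 1170*125 = 146250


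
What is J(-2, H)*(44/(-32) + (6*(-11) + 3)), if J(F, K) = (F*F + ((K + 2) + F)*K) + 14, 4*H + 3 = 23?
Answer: -22145/8 ≈ -2768.1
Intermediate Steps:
H = 5 (H = -¾ + (¼)*23 = -¾ + 23/4 = 5)
J(F, K) = 14 + F² + K*(2 + F + K) (J(F, K) = (F² + ((2 + K) + F)*K) + 14 = (F² + (2 + F + K)*K) + 14 = (F² + K*(2 + F + K)) + 14 = 14 + F² + K*(2 + F + K))
J(-2, H)*(44/(-32) + (6*(-11) + 3)) = (14 + (-2)² + 5² + 2*5 - 2*5)*(44/(-32) + (6*(-11) + 3)) = (14 + 4 + 25 + 10 - 10)*(44*(-1/32) + (-66 + 3)) = 43*(-11/8 - 63) = 43*(-515/8) = -22145/8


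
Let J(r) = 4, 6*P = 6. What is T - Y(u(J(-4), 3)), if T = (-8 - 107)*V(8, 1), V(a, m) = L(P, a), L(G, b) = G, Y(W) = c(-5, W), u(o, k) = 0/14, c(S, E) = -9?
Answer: -106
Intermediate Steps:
P = 1 (P = (⅙)*6 = 1)
u(o, k) = 0 (u(o, k) = 0*(1/14) = 0)
Y(W) = -9
V(a, m) = 1
T = -115 (T = (-8 - 107)*1 = -115*1 = -115)
T - Y(u(J(-4), 3)) = -115 - 1*(-9) = -115 + 9 = -106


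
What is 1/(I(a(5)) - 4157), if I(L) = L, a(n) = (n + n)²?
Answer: -1/4057 ≈ -0.00024649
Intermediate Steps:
a(n) = 4*n² (a(n) = (2*n)² = 4*n²)
1/(I(a(5)) - 4157) = 1/(4*5² - 4157) = 1/(4*25 - 4157) = 1/(100 - 4157) = 1/(-4057) = -1/4057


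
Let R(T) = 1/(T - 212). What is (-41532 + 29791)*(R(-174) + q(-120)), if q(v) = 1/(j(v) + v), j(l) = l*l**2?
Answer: 10147194473/333527160 ≈ 30.424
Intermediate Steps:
R(T) = 1/(-212 + T)
j(l) = l**3
q(v) = 1/(v + v**3) (q(v) = 1/(v**3 + v) = 1/(v + v**3))
(-41532 + 29791)*(R(-174) + q(-120)) = (-41532 + 29791)*(1/(-212 - 174) + 1/(-120 + (-120)**3)) = -11741*(1/(-386) + 1/(-120 - 1728000)) = -11741*(-1/386 + 1/(-1728120)) = -11741*(-1/386 - 1/1728120) = -11741*(-864253/333527160) = 10147194473/333527160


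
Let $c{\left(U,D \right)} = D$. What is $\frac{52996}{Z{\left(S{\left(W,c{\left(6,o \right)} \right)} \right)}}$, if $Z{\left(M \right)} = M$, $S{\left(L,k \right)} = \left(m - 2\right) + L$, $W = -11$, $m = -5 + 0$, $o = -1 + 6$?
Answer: $- \frac{26498}{9} \approx -2944.2$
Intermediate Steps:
$o = 5$
$m = -5$
$S{\left(L,k \right)} = -7 + L$ ($S{\left(L,k \right)} = \left(-5 - 2\right) + L = -7 + L$)
$\frac{52996}{Z{\left(S{\left(W,c{\left(6,o \right)} \right)} \right)}} = \frac{52996}{-7 - 11} = \frac{52996}{-18} = 52996 \left(- \frac{1}{18}\right) = - \frac{26498}{9}$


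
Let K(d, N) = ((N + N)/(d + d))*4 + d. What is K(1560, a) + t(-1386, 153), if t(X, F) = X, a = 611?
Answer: 5267/30 ≈ 175.57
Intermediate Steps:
K(d, N) = d + 4*N/d (K(d, N) = ((2*N)/((2*d)))*4 + d = ((2*N)*(1/(2*d)))*4 + d = (N/d)*4 + d = 4*N/d + d = d + 4*N/d)
K(1560, a) + t(-1386, 153) = (1560 + 4*611/1560) - 1386 = (1560 + 4*611*(1/1560)) - 1386 = (1560 + 47/30) - 1386 = 46847/30 - 1386 = 5267/30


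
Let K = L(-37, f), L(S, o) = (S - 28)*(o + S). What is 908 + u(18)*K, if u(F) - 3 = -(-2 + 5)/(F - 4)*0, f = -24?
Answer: 12803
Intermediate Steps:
L(S, o) = (-28 + S)*(S + o)
K = 3965 (K = (-37)**2 - 28*(-37) - 28*(-24) - 37*(-24) = 1369 + 1036 + 672 + 888 = 3965)
u(F) = 3 (u(F) = 3 - (-2 + 5)/(F - 4)*0 = 3 - 3/(-4 + F)*0 = 3 + 0 = 3)
908 + u(18)*K = 908 + 3*3965 = 908 + 11895 = 12803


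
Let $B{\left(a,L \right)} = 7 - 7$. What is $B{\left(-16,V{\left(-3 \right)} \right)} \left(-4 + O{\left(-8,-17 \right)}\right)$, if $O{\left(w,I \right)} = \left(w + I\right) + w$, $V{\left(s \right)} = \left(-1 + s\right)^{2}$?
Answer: $0$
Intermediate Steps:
$O{\left(w,I \right)} = I + 2 w$ ($O{\left(w,I \right)} = \left(I + w\right) + w = I + 2 w$)
$B{\left(a,L \right)} = 0$ ($B{\left(a,L \right)} = 7 - 7 = 0$)
$B{\left(-16,V{\left(-3 \right)} \right)} \left(-4 + O{\left(-8,-17 \right)}\right) = 0 \left(-4 + \left(-17 + 2 \left(-8\right)\right)\right) = 0 \left(-4 - 33\right) = 0 \left(-37\right) = 0$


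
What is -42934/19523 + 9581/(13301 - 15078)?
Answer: -263343581/34692371 ≈ -7.5908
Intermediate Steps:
-42934/19523 + 9581/(13301 - 15078) = -42934*1/19523 + 9581/(-1777) = -42934/19523 + 9581*(-1/1777) = -42934/19523 - 9581/1777 = -263343581/34692371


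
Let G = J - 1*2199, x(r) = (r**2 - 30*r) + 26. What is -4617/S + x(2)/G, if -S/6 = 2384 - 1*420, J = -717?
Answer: 383797/954504 ≈ 0.40209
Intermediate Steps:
x(r) = 26 + r**2 - 30*r
G = -2916 (G = -717 - 1*2199 = -717 - 2199 = -2916)
S = -11784 (S = -6*(2384 - 1*420) = -6*(2384 - 420) = -6*1964 = -11784)
-4617/S + x(2)/G = -4617/(-11784) + (26 + 2**2 - 30*2)/(-2916) = -4617*(-1/11784) + (26 + 4 - 60)*(-1/2916) = 1539/3928 - 30*(-1/2916) = 1539/3928 + 5/486 = 383797/954504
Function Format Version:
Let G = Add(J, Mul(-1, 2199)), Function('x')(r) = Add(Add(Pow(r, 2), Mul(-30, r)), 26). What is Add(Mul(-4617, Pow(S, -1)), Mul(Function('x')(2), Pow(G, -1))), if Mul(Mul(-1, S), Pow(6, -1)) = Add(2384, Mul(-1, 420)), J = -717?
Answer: Rational(383797, 954504) ≈ 0.40209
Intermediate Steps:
Function('x')(r) = Add(26, Pow(r, 2), Mul(-30, r))
G = -2916 (G = Add(-717, Mul(-1, 2199)) = Add(-717, -2199) = -2916)
S = -11784 (S = Mul(-6, Add(2384, Mul(-1, 420))) = Mul(-6, Add(2384, -420)) = Mul(-6, 1964) = -11784)
Add(Mul(-4617, Pow(S, -1)), Mul(Function('x')(2), Pow(G, -1))) = Add(Mul(-4617, Pow(-11784, -1)), Mul(Add(26, Pow(2, 2), Mul(-30, 2)), Pow(-2916, -1))) = Add(Mul(-4617, Rational(-1, 11784)), Mul(Add(26, 4, -60), Rational(-1, 2916))) = Add(Rational(1539, 3928), Mul(-30, Rational(-1, 2916))) = Add(Rational(1539, 3928), Rational(5, 486)) = Rational(383797, 954504)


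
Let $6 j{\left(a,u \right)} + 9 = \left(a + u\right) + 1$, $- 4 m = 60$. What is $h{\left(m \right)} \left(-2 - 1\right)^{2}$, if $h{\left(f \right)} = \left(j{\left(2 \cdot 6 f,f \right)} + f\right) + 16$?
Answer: $- \frac{591}{2} \approx -295.5$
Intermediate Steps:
$m = -15$ ($m = \left(- \frac{1}{4}\right) 60 = -15$)
$j{\left(a,u \right)} = - \frac{4}{3} + \frac{a}{6} + \frac{u}{6}$ ($j{\left(a,u \right)} = - \frac{3}{2} + \frac{\left(a + u\right) + 1}{6} = - \frac{3}{2} + \frac{1 + a + u}{6} = - \frac{3}{2} + \left(\frac{1}{6} + \frac{a}{6} + \frac{u}{6}\right) = - \frac{4}{3} + \frac{a}{6} + \frac{u}{6}$)
$h{\left(f \right)} = \frac{44}{3} + \frac{19 f}{6}$ ($h{\left(f \right)} = \left(\left(- \frac{4}{3} + \frac{2 \cdot 6 f}{6} + \frac{f}{6}\right) + f\right) + 16 = \left(\left(- \frac{4}{3} + \frac{12 f}{6} + \frac{f}{6}\right) + f\right) + 16 = \left(\left(- \frac{4}{3} + 2 f + \frac{f}{6}\right) + f\right) + 16 = \left(\left(- \frac{4}{3} + \frac{13 f}{6}\right) + f\right) + 16 = \left(- \frac{4}{3} + \frac{19 f}{6}\right) + 16 = \frac{44}{3} + \frac{19 f}{6}$)
$h{\left(m \right)} \left(-2 - 1\right)^{2} = \left(\frac{44}{3} + \frac{19}{6} \left(-15\right)\right) \left(-2 - 1\right)^{2} = \left(\frac{44}{3} - \frac{95}{2}\right) \left(-3\right)^{2} = \left(- \frac{197}{6}\right) 9 = - \frac{591}{2}$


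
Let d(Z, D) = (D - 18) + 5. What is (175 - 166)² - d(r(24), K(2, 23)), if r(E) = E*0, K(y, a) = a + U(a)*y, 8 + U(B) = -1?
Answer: 89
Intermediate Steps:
U(B) = -9 (U(B) = -8 - 1 = -9)
K(y, a) = a - 9*y
r(E) = 0
d(Z, D) = -13 + D (d(Z, D) = (-18 + D) + 5 = -13 + D)
(175 - 166)² - d(r(24), K(2, 23)) = (175 - 166)² - (-13 + (23 - 9*2)) = 9² - (-13 + (23 - 18)) = 81 - (-13 + 5) = 81 - 1*(-8) = 81 + 8 = 89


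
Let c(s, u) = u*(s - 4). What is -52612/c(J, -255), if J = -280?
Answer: -13153/18105 ≈ -0.72648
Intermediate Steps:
c(s, u) = u*(-4 + s)
-52612/c(J, -255) = -52612*(-1/(255*(-4 - 280))) = -52612/((-255*(-284))) = -52612/72420 = -52612*1/72420 = -13153/18105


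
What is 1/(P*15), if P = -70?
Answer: -1/1050 ≈ -0.00095238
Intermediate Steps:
1/(P*15) = 1/(-70*15) = 1/(-1050) = -1/1050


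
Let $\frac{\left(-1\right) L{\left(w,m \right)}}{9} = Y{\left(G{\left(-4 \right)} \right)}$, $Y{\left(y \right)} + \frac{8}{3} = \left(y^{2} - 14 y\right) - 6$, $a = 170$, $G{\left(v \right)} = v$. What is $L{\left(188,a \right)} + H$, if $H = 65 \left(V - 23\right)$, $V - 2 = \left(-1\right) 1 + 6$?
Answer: $-1610$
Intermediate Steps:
$V = 7$ ($V = 2 + \left(\left(-1\right) 1 + 6\right) = 2 + \left(-1 + 6\right) = 2 + 5 = 7$)
$Y{\left(y \right)} = - \frac{26}{3} + y^{2} - 14 y$ ($Y{\left(y \right)} = - \frac{8}{3} - \left(6 - y^{2} + 14 y\right) = - \frac{26}{3} + y^{2} - 14 y$)
$L{\left(w,m \right)} = -570$ ($L{\left(w,m \right)} = - 9 \left(- \frac{26}{3} + \left(-4\right)^{2} - -56\right) = - 9 \left(- \frac{26}{3} + 16 + 56\right) = \left(-9\right) \frac{190}{3} = -570$)
$H = -1040$ ($H = 65 \left(7 - 23\right) = 65 \left(-16\right) = -1040$)
$L{\left(188,a \right)} + H = -570 - 1040 = -1610$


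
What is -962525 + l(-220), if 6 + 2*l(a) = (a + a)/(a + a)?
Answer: -1925055/2 ≈ -9.6253e+5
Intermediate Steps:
l(a) = -5/2 (l(a) = -3 + ((a + a)/(a + a))/2 = -3 + ((2*a)/((2*a)))/2 = -3 + ((2*a)*(1/(2*a)))/2 = -3 + (1/2)*1 = -3 + 1/2 = -5/2)
-962525 + l(-220) = -962525 - 5/2 = -1925055/2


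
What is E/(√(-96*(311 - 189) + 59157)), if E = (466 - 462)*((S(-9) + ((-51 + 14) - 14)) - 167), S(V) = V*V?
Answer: -548*√47445/47445 ≈ -2.5159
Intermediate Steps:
S(V) = V²
E = -548 (E = (466 - 462)*(((-9)² + ((-51 + 14) - 14)) - 167) = 4*((81 + (-37 - 14)) - 167) = 4*((81 - 51) - 167) = 4*(30 - 167) = 4*(-137) = -548)
E/(√(-96*(311 - 189) + 59157)) = -548/√(-96*(311 - 189) + 59157) = -548/√(-96*122 + 59157) = -548/√(-11712 + 59157) = -548*√47445/47445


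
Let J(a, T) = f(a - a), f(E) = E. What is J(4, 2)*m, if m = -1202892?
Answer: 0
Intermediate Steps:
J(a, T) = 0 (J(a, T) = a - a = 0)
J(4, 2)*m = 0*(-1202892) = 0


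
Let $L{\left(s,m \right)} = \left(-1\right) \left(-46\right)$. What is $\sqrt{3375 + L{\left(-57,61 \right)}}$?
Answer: $\sqrt{3421} \approx 58.489$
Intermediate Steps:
$L{\left(s,m \right)} = 46$
$\sqrt{3375 + L{\left(-57,61 \right)}} = \sqrt{3375 + 46} = \sqrt{3421}$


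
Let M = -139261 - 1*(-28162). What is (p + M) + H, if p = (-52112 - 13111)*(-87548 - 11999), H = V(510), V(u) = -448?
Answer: 6492642434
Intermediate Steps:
H = -448
p = 6492753981 (p = -65223*(-99547) = 6492753981)
M = -111099 (M = -139261 + 28162 = -111099)
(p + M) + H = (6492753981 - 111099) - 448 = 6492642882 - 448 = 6492642434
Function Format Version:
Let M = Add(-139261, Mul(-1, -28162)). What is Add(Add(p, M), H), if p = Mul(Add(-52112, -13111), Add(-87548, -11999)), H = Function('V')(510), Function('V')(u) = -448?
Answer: 6492642434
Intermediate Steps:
H = -448
p = 6492753981 (p = Mul(-65223, -99547) = 6492753981)
M = -111099 (M = Add(-139261, 28162) = -111099)
Add(Add(p, M), H) = Add(Add(6492753981, -111099), -448) = Add(6492642882, -448) = 6492642434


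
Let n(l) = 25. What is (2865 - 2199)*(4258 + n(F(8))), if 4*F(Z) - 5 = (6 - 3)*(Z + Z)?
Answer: 2852478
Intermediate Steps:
F(Z) = 5/4 + 3*Z/2 (F(Z) = 5/4 + ((6 - 3)*(Z + Z))/4 = 5/4 + (3*(2*Z))/4 = 5/4 + (6*Z)/4 = 5/4 + 3*Z/2)
(2865 - 2199)*(4258 + n(F(8))) = (2865 - 2199)*(4258 + 25) = 666*4283 = 2852478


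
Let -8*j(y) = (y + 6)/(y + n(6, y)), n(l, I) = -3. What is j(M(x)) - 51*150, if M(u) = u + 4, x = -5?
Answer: -244795/32 ≈ -7649.8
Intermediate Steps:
M(u) = 4 + u
j(y) = -(6 + y)/(8*(-3 + y)) (j(y) = -(y + 6)/(8*(y - 3)) = -(6 + y)/(8*(-3 + y)))
j(M(x)) - 51*150 = (-6 - (4 - 5))/(8*(-3 + (4 - 5))) - 51*150 = (-6 - 1*(-1))/(8*(-3 - 1)) - 7650 = (1/8)*(-6 + 1)/(-4) - 7650 = (1/8)*(-1/4)*(-5) - 7650 = 5/32 - 7650 = -244795/32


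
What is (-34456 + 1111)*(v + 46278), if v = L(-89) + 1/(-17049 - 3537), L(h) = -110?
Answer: -10563856578405/6862 ≈ -1.5395e+9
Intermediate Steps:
v = -2264461/20586 (v = -110 + 1/(-17049 - 3537) = -110 + 1/(-20586) = -110 - 1/20586 = -2264461/20586 ≈ -110.00)
(-34456 + 1111)*(v + 46278) = (-34456 + 1111)*(-2264461/20586 + 46278) = -33345*950414447/20586 = -10563856578405/6862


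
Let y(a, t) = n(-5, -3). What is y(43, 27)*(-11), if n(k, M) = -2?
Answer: 22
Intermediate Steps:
y(a, t) = -2
y(43, 27)*(-11) = -2*(-11) = 22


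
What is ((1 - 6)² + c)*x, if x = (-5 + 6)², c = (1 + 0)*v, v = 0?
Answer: 25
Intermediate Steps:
c = 0 (c = (1 + 0)*0 = 1*0 = 0)
x = 1 (x = 1² = 1)
((1 - 6)² + c)*x = ((1 - 6)² + 0)*1 = ((-5)² + 0)*1 = (25 + 0)*1 = 25*1 = 25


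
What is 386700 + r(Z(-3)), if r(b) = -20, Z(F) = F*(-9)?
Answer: 386680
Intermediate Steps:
Z(F) = -9*F
386700 + r(Z(-3)) = 386700 - 20 = 386680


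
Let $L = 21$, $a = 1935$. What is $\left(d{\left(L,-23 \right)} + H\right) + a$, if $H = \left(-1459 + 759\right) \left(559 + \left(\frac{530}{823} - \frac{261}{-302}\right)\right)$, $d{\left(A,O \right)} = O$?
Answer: $- \frac{48521616974}{124273} \approx -3.9044 \cdot 10^{5}$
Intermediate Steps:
$H = - \frac{48759226950}{124273}$ ($H = - 700 \left(559 + \left(530 \cdot \frac{1}{823} - - \frac{261}{302}\right)\right) = - 700 \left(559 + \left(\frac{530}{823} + \frac{261}{302}\right)\right) = - 700 \left(559 + \frac{374863}{248546}\right) = \left(-700\right) \frac{139312077}{248546} = - \frac{48759226950}{124273} \approx -3.9236 \cdot 10^{5}$)
$\left(d{\left(L,-23 \right)} + H\right) + a = \left(-23 - \frac{48759226950}{124273}\right) + 1935 = - \frac{48762085229}{124273} + 1935 = - \frac{48521616974}{124273}$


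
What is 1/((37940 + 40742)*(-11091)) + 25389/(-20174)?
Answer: -791286325439/628753015671 ≈ -1.2585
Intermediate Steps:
1/((37940 + 40742)*(-11091)) + 25389/(-20174) = -1/11091/78682 + 25389*(-1/20174) = (1/78682)*(-1/11091) - 3627/2882 = -1/872662062 - 3627/2882 = -791286325439/628753015671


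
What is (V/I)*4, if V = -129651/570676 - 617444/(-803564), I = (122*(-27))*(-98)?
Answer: 44222665/6594503411916 ≈ 6.7060e-6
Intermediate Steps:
I = 322812 (I = -3294*(-98) = 322812)
V = 2697582565/4984507492 (V = -129651*1/570676 - 617444*(-1/803564) = -5637/24812 + 154361/200891 = 2697582565/4984507492 ≈ 0.54119)
(V/I)*4 = ((2697582565/4984507492)/322812)*4 = ((2697582565/4984507492)*(1/322812))*4 = (44222665/26378013647664)*4 = 44222665/6594503411916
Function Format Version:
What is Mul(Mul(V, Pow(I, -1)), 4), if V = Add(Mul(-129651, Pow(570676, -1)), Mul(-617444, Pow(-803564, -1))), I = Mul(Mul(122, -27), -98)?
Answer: Rational(44222665, 6594503411916) ≈ 6.7060e-6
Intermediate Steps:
I = 322812 (I = Mul(-3294, -98) = 322812)
V = Rational(2697582565, 4984507492) (V = Add(Mul(-129651, Rational(1, 570676)), Mul(-617444, Rational(-1, 803564))) = Add(Rational(-5637, 24812), Rational(154361, 200891)) = Rational(2697582565, 4984507492) ≈ 0.54119)
Mul(Mul(V, Pow(I, -1)), 4) = Mul(Mul(Rational(2697582565, 4984507492), Pow(322812, -1)), 4) = Mul(Mul(Rational(2697582565, 4984507492), Rational(1, 322812)), 4) = Mul(Rational(44222665, 26378013647664), 4) = Rational(44222665, 6594503411916)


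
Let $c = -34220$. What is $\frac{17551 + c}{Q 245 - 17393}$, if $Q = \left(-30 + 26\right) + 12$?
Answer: $\frac{16669}{15433} \approx 1.0801$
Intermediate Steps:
$Q = 8$ ($Q = -4 + 12 = 8$)
$\frac{17551 + c}{Q 245 - 17393} = \frac{17551 - 34220}{8 \cdot 245 - 17393} = - \frac{16669}{1960 - 17393} = - \frac{16669}{-15433} = \left(-16669\right) \left(- \frac{1}{15433}\right) = \frac{16669}{15433}$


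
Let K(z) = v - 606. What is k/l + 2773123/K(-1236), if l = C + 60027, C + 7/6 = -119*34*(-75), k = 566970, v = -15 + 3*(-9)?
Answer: -1209114956161/282638808 ≈ -4278.0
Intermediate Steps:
v = -42 (v = -15 - 27 = -42)
K(z) = -648 (K(z) = -42 - 606 = -648)
C = 1820693/6 (C = -7/6 - 119*34*(-75) = -7/6 - 4046*(-75) = -7/6 + 303450 = 1820693/6 ≈ 3.0345e+5)
l = 2180855/6 (l = 1820693/6 + 60027 = 2180855/6 ≈ 3.6348e+5)
k/l + 2773123/K(-1236) = 566970/(2180855/6) + 2773123/(-648) = 566970*(6/2180855) + 2773123*(-1/648) = 680364/436171 - 2773123/648 = -1209114956161/282638808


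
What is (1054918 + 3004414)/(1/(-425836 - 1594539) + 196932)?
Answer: 8201372889500/397876489499 ≈ 20.613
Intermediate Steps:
(1054918 + 3004414)/(1/(-425836 - 1594539) + 196932) = 4059332/(1/(-2020375) + 196932) = 4059332/(-1/2020375 + 196932) = 4059332/(397876489499/2020375) = 4059332*(2020375/397876489499) = 8201372889500/397876489499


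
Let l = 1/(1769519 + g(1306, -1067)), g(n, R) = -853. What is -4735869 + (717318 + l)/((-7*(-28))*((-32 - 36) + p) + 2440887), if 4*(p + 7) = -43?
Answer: -20304506070290198531/4287387877280 ≈ -4.7359e+6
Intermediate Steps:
p = -71/4 (p = -7 + (1/4)*(-43) = -7 - 43/4 = -71/4 ≈ -17.750)
l = 1/1768666 (l = 1/(1769519 - 853) = 1/1768666 ≈ 5.6540e-7)
-4735869 + (717318 + l)/((-7*(-28))*((-32 - 36) + p) + 2440887) = -4735869 + (717318 + 1/1768666)/((-7*(-28))*((-32 - 36) - 71/4) + 2440887) = -4735869 + 1268695957789/(1768666*(196*(-68 - 71/4) + 2440887)) = -4735869 + 1268695957789/(1768666*(196*(-343/4) + 2440887)) = -4735869 + 1268695957789/(1768666*(-16807 + 2440887)) = -4735869 + (1268695957789/1768666)/2424080 = -4735869 + (1268695957789/1768666)*(1/2424080) = -4735869 + 1268695957789/4287387877280 = -20304506070290198531/4287387877280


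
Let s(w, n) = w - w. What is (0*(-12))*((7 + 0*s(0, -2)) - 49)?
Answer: 0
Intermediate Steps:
s(w, n) = 0
(0*(-12))*((7 + 0*s(0, -2)) - 49) = (0*(-12))*((7 + 0*0) - 49) = 0*((7 + 0) - 49) = 0*(7 - 49) = 0*(-42) = 0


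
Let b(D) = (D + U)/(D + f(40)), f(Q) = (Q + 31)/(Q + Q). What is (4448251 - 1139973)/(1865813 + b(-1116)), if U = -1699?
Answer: 295128172102/166447537117 ≈ 1.7731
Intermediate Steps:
f(Q) = (31 + Q)/(2*Q) (f(Q) = (31 + Q)/((2*Q)) = (31 + Q)*(1/(2*Q)) = (31 + Q)/(2*Q))
b(D) = (-1699 + D)/(71/80 + D) (b(D) = (D - 1699)/(D + (½)*(31 + 40)/40) = (-1699 + D)/(D + (½)*(1/40)*71) = (-1699 + D)/(D + 71/80) = (-1699 + D)/(71/80 + D))
(4448251 - 1139973)/(1865813 + b(-1116)) = (4448251 - 1139973)/(1865813 + 80*(-1699 - 1116)/(71 + 80*(-1116))) = 3308278/(1865813 + 80*(-2815)/(71 - 89280)) = 3308278/(1865813 + 80*(-2815)/(-89209)) = 3308278/(1865813 + 80*(-1/89209)*(-2815)) = 3308278/(1865813 + 225200/89209) = 3308278/(166447537117/89209) = 3308278*(89209/166447537117) = 295128172102/166447537117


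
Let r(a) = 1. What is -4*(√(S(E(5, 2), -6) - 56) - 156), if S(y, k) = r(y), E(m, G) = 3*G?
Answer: 624 - 4*I*√55 ≈ 624.0 - 29.665*I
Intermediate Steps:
S(y, k) = 1
-4*(√(S(E(5, 2), -6) - 56) - 156) = -4*(√(1 - 56) - 156) = -4*(√(-55) - 156) = -4*(I*√55 - 156) = -4*(-156 + I*√55) = 624 - 4*I*√55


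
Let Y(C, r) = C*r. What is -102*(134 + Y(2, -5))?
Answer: -12648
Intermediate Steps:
-102*(134 + Y(2, -5)) = -102*(134 + 2*(-5)) = -102*(134 - 10) = -102*124 = -12648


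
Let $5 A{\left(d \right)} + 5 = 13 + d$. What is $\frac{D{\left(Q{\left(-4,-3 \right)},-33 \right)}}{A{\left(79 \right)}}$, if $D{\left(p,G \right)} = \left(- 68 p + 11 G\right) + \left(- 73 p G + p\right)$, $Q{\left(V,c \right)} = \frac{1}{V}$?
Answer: $- \frac{9485}{174} \approx -54.511$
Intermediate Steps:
$A{\left(d \right)} = \frac{8}{5} + \frac{d}{5}$ ($A{\left(d \right)} = -1 + \frac{13 + d}{5} = -1 + \left(\frac{13}{5} + \frac{d}{5}\right) = \frac{8}{5} + \frac{d}{5}$)
$D{\left(p,G \right)} = - 67 p + 11 G - 73 G p$ ($D{\left(p,G \right)} = \left(- 68 p + 11 G\right) - \left(- p + 73 G p\right) = - 67 p + 11 G - 73 G p$)
$\frac{D{\left(Q{\left(-4,-3 \right)},-33 \right)}}{A{\left(79 \right)}} = \frac{- \frac{67}{-4} + 11 \left(-33\right) - - \frac{2409}{-4}}{\frac{8}{5} + \frac{1}{5} \cdot 79} = \frac{\left(-67\right) \left(- \frac{1}{4}\right) - 363 - \left(-2409\right) \left(- \frac{1}{4}\right)}{\frac{8}{5} + \frac{79}{5}} = \frac{\frac{67}{4} - 363 - \frac{2409}{4}}{\frac{87}{5}} = \left(- \frac{1897}{2}\right) \frac{5}{87} = - \frac{9485}{174}$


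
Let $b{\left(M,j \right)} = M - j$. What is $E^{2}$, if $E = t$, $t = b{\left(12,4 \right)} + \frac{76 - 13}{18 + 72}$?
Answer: $\frac{7569}{100} \approx 75.69$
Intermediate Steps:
$t = \frac{87}{10}$ ($t = \left(12 - 4\right) + \frac{76 - 13}{18 + 72} = \left(12 - 4\right) + \frac{63}{90} = 8 + 63 \cdot \frac{1}{90} = 8 + \frac{7}{10} = \frac{87}{10} \approx 8.7$)
$E = \frac{87}{10} \approx 8.7$
$E^{2} = \left(\frac{87}{10}\right)^{2} = \frac{7569}{100}$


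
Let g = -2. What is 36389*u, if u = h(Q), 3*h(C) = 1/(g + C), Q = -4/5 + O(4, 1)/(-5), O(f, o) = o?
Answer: -36389/9 ≈ -4043.2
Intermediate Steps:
Q = -1 (Q = -4/5 + 1/(-5) = -4*⅕ + 1*(-⅕) = -⅘ - ⅕ = -1)
h(C) = 1/(3*(-2 + C))
u = -⅑ (u = 1/(3*(-2 - 1)) = (⅓)/(-3) = (⅓)*(-⅓) = -⅑ ≈ -0.11111)
36389*u = 36389*(-⅑) = -36389/9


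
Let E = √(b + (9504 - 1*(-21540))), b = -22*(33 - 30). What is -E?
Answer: -3*√3442 ≈ -176.01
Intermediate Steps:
b = -66 (b = -22*3 = -66)
E = 3*√3442 (E = √(-66 + (9504 - 1*(-21540))) = √(-66 + (9504 + 21540)) = √(-66 + 31044) = √30978 = 3*√3442 ≈ 176.01)
-E = -3*√3442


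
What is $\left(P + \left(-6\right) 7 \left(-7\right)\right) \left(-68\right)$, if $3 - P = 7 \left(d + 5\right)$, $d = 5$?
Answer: $-15436$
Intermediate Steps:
$P = -67$ ($P = 3 - 7 \left(5 + 5\right) = 3 - 7 \cdot 10 = 3 - 70 = -67$)
$\left(P + \left(-6\right) 7 \left(-7\right)\right) \left(-68\right) = \left(-67 + \left(-6\right) 7 \left(-7\right)\right) \left(-68\right) = \left(-67 - -294\right) \left(-68\right) = \left(-67 + 294\right) \left(-68\right) = 227 \left(-68\right) = -15436$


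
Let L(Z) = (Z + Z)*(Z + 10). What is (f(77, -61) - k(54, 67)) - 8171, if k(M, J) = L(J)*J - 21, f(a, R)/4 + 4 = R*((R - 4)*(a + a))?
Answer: 1742968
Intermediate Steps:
L(Z) = 2*Z*(10 + Z) (L(Z) = (2*Z)*(10 + Z) = 2*Z*(10 + Z))
f(a, R) = -16 + 8*R*a*(-4 + R) (f(a, R) = -16 + 4*(R*((R - 4)*(a + a))) = -16 + 4*(R*((-4 + R)*(2*a))) = -16 + 4*(R*(2*a*(-4 + R))) = -16 + 4*(2*R*a*(-4 + R)) = -16 + 8*R*a*(-4 + R))
k(M, J) = -21 + 2*J²*(10 + J) (k(M, J) = (2*J*(10 + J))*J - 21 = 2*J²*(10 + J) - 21 = -21 + 2*J²*(10 + J))
(f(77, -61) - k(54, 67)) - 8171 = ((-16 - 32*(-61)*77 + 8*77*(-61)²) - (-21 + 2*67²*(10 + 67))) - 8171 = ((-16 + 150304 + 8*77*3721) - (-21 + 2*4489*77)) - 8171 = ((-16 + 150304 + 2292136) - (-21 + 691306)) - 8171 = (2442424 - 1*691285) - 8171 = (2442424 - 691285) - 8171 = 1751139 - 8171 = 1742968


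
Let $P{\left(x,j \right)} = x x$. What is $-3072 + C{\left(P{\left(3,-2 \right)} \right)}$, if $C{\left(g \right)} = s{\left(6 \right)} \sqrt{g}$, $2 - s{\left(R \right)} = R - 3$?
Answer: $-3075$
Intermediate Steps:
$P{\left(x,j \right)} = x^{2}$
$s{\left(R \right)} = 5 - R$ ($s{\left(R \right)} = 2 - \left(R - 3\right) = 2 - \left(-3 + R\right) = 5 - R$)
$C{\left(g \right)} = - \sqrt{g}$ ($C{\left(g \right)} = \left(5 - 6\right) \sqrt{g} = - \sqrt{g}$)
$-3072 + C{\left(P{\left(3,-2 \right)} \right)} = -3072 - \sqrt{3^{2}} = -3072 - \sqrt{9} = -3072 - 3 = -3075$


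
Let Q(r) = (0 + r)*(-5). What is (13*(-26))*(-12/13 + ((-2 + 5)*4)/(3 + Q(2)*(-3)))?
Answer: 2080/11 ≈ 189.09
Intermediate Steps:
Q(r) = -5*r (Q(r) = r*(-5) = -5*r)
(13*(-26))*(-12/13 + ((-2 + 5)*4)/(3 + Q(2)*(-3))) = (13*(-26))*(-12/13 + ((-2 + 5)*4)/(3 - 5*2*(-3))) = -338*(-12*1/13 + (3*4)/(3 - 10*(-3))) = -338*(-12/13 + 12/(3 + 30)) = -338*(-12/13 + 12/33) = -338*(-12/13 + 12*(1/33)) = -338*(-12/13 + 4/11) = -338*(-80/143) = 2080/11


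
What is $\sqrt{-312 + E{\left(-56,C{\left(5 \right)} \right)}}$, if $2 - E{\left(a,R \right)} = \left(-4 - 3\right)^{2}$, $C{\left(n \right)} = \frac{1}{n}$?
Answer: $i \sqrt{359} \approx 18.947 i$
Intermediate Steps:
$E{\left(a,R \right)} = -47$ ($E{\left(a,R \right)} = 2 - \left(-4 - 3\right)^{2} = 2 - \left(-7\right)^{2} = 2 - 49 = -47$)
$\sqrt{-312 + E{\left(-56,C{\left(5 \right)} \right)}} = \sqrt{-312 - 47} = \sqrt{-359} = i \sqrt{359}$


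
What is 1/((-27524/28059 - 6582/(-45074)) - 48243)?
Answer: -632365683/30507745611188 ≈ -2.0728e-5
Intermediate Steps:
1/((-27524/28059 - 6582/(-45074)) - 48243) = 1/((-27524*1/28059 - 6582*(-1/45074)) - 48243) = 1/((-27524/28059 + 3291/22537) - 48243) = 1/(-527966219/632365683 - 48243) = 1/(-30507745611188/632365683) = -632365683/30507745611188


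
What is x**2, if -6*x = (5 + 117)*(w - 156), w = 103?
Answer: 10452289/9 ≈ 1.1614e+6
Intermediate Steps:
x = 3233/3 (x = -(5 + 117)*(103 - 156)/6 = -61*(-53)/3 = -1/6*(-6466) = 3233/3 ≈ 1077.7)
x**2 = (3233/3)**2 = 10452289/9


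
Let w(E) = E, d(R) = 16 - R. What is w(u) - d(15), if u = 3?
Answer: 2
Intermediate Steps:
w(u) - d(15) = 3 - (16 - 1*15) = 3 - (16 - 15) = 3 - 1*1 = 3 - 1 = 2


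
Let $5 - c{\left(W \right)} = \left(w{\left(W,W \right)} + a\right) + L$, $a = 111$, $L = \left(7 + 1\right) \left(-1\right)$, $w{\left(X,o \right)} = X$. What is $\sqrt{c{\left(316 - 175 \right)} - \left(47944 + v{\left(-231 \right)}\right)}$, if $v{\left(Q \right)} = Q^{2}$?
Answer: $2 i \sqrt{25386} \approx 318.66 i$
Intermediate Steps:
$L = -8$ ($L = 8 \left(-1\right) = -8$)
$c{\left(W \right)} = -98 - W$ ($c{\left(W \right)} = 5 - \left(\left(W + 111\right) - 8\right) = 5 - \left(\left(111 + W\right) - 8\right) = 5 - \left(103 + W\right) = -98 - W$)
$\sqrt{c{\left(316 - 175 \right)} - \left(47944 + v{\left(-231 \right)}\right)} = \sqrt{\left(-98 - \left(316 - 175\right)\right) - 101305} = \sqrt{\left(-98 - 141\right) - 101305} = \sqrt{-239 - 101305} = \sqrt{-101544} = 2 i \sqrt{25386}$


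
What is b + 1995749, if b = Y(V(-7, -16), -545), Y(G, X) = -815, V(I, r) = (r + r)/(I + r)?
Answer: 1994934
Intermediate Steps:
V(I, r) = 2*r/(I + r) (V(I, r) = (2*r)/(I + r) = 2*r/(I + r))
b = -815
b + 1995749 = -815 + 1995749 = 1994934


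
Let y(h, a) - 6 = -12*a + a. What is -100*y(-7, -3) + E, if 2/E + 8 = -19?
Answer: -105302/27 ≈ -3900.1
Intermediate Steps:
E = -2/27 (E = 2/(-8 - 19) = 2/(-27) = 2*(-1/27) = -2/27 ≈ -0.074074)
y(h, a) = 6 - 11*a (y(h, a) = 6 + (-12*a + a) = 6 - 11*a)
-100*y(-7, -3) + E = -100*(6 - 11*(-3)) - 2/27 = -100*(6 + 33) - 2/27 = -100*39 - 2/27 = -3900 - 2/27 = -105302/27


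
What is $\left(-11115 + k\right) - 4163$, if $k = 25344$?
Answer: $10066$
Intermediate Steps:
$\left(-11115 + k\right) - 4163 = \left(-11115 + 25344\right) - 4163 = 14229 - 4163 = 10066$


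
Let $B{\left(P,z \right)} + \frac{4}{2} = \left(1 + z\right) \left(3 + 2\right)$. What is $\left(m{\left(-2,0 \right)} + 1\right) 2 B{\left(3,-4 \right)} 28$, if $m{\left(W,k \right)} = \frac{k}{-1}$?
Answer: $-952$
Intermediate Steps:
$m{\left(W,k \right)} = - k$ ($m{\left(W,k \right)} = k \left(-1\right) = - k$)
$B{\left(P,z \right)} = 3 + 5 z$ ($B{\left(P,z \right)} = -2 + \left(1 + z\right) \left(3 + 2\right) = -2 + \left(1 + z\right) 5 = -2 + \left(5 + 5 z\right) = 3 + 5 z$)
$\left(m{\left(-2,0 \right)} + 1\right) 2 B{\left(3,-4 \right)} 28 = \left(\left(-1\right) 0 + 1\right) 2 \left(3 + 5 \left(-4\right)\right) 28 = \left(0 + 1\right) 2 \left(3 - 20\right) 28 = 1 \cdot 2 \left(-17\right) 28 = 2 \left(-17\right) 28 = \left(-34\right) 28 = -952$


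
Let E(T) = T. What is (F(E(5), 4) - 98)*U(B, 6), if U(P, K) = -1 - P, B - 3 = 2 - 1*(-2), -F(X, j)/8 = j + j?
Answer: 1296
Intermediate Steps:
F(X, j) = -16*j (F(X, j) = -8*(j + j) = -16*j)
B = 7 (B = 3 + (2 - 1*(-2)) = 3 + (2 + 2) = 3 + 4 = 7)
(F(E(5), 4) - 98)*U(B, 6) = (-16*4 - 98)*(-1 - 1*7) = (-64 - 98)*(-1 - 7) = -162*(-8) = 1296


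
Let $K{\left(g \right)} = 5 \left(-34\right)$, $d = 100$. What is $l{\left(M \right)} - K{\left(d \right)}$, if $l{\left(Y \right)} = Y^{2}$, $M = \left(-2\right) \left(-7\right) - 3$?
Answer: $291$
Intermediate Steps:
$M = 11$ ($M = 14 - 3 = 11$)
$K{\left(g \right)} = -170$
$l{\left(M \right)} - K{\left(d \right)} = 11^{2} - -170 = 121 + 170 = 291$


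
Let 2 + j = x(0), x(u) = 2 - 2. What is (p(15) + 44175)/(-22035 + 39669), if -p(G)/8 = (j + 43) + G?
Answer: 43727/17634 ≈ 2.4797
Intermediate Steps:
x(u) = 0
j = -2 (j = -2 + 0 = -2)
p(G) = -328 - 8*G (p(G) = -8*((-2 + 43) + G) = -8*(41 + G) = -328 - 8*G)
(p(15) + 44175)/(-22035 + 39669) = ((-328 - 8*15) + 44175)/(-22035 + 39669) = ((-328 - 120) + 44175)/17634 = (-448 + 44175)*(1/17634) = 43727*(1/17634) = 43727/17634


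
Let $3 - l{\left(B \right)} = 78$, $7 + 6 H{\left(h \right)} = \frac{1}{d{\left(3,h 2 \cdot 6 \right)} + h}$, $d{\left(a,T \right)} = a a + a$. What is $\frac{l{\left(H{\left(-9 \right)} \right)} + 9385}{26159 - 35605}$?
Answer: $- \frac{4655}{4723} \approx -0.9856$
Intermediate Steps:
$d{\left(a,T \right)} = a + a^{2}$ ($d{\left(a,T \right)} = a^{2} + a = a + a^{2}$)
$H{\left(h \right)} = - \frac{7}{6} + \frac{1}{6 \left(12 + h\right)}$ ($H{\left(h \right)} = - \frac{7}{6} + \frac{1}{6 \left(3 \left(1 + 3\right) + h\right)} = - \frac{7}{6} + \frac{1}{6 \left(3 \cdot 4 + h\right)} = - \frac{7}{6} + \frac{1}{6 \left(12 + h\right)}$)
$l{\left(B \right)} = -75$ ($l{\left(B \right)} = 3 - 78 = -75$)
$\frac{l{\left(H{\left(-9 \right)} \right)} + 9385}{26159 - 35605} = \frac{-75 + 9385}{26159 - 35605} = \frac{9310}{-9446} = 9310 \left(- \frac{1}{9446}\right) = - \frac{4655}{4723}$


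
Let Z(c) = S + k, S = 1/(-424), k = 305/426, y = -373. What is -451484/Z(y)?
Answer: -40774423008/64447 ≈ -6.3268e+5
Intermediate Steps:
k = 305/426 (k = 305*(1/426) = 305/426 ≈ 0.71596)
S = -1/424 ≈ -0.0023585
Z(c) = 64447/90312 (Z(c) = -1/424 + 305/426 = 64447/90312)
-451484/Z(y) = -451484/64447/90312 = -451484*90312/64447 = -40774423008/64447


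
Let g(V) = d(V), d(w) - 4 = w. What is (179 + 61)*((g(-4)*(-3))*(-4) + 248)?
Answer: 59520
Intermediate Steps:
d(w) = 4 + w
g(V) = 4 + V
(179 + 61)*((g(-4)*(-3))*(-4) + 248) = (179 + 61)*(((4 - 4)*(-3))*(-4) + 248) = 240*((0*(-3))*(-4) + 248) = 240*(0*(-4) + 248) = 240*(0 + 248) = 240*248 = 59520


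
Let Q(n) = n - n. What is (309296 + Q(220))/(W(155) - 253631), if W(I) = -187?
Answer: -154648/126909 ≈ -1.2186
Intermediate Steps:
Q(n) = 0
(309296 + Q(220))/(W(155) - 253631) = (309296 + 0)/(-187 - 253631) = 309296/(-253818) = 309296*(-1/253818) = -154648/126909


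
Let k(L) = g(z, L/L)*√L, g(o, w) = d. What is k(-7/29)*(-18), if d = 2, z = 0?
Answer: -36*I*√203/29 ≈ -17.687*I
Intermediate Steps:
g(o, w) = 2
k(L) = 2*√L
k(-7/29)*(-18) = (2*√(-7/29))*(-18) = (2*(I*√203/29))*(-18) = (2*I*√203/29)*(-18) = -36*I*√203/29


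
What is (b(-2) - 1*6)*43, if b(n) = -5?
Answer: -473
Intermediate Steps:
(b(-2) - 1*6)*43 = (-5 - 1*6)*43 = (-5 - 6)*43 = -11*43 = -473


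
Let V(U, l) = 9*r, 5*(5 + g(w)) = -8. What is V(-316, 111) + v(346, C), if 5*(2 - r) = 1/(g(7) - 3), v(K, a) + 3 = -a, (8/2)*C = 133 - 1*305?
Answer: 931/16 ≈ 58.188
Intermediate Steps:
g(w) = -33/5 (g(w) = -5 + (1/5)*(-8) = -5 - 8/5 = -33/5)
C = -43 (C = (133 - 1*305)/4 = (133 - 305)/4 = (1/4)*(-172) = -43)
v(K, a) = -3 - a
r = 97/48 (r = 2 - 1/(5*(-33/5 - 3)) = 2 - 1/(5*(-48/5)) = 2 - 1/5*(-5/48) = 2 + 1/48 = 97/48 ≈ 2.0208)
V(U, l) = 291/16 (V(U, l) = 9*(97/48) = 291/16)
V(-316, 111) + v(346, C) = 291/16 + (-3 - 1*(-43)) = 291/16 + (-3 + 43) = 291/16 + 40 = 931/16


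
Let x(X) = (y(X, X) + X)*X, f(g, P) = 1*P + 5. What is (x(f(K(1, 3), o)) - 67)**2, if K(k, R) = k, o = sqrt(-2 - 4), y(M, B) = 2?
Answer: 580 - 912*I*sqrt(6) ≈ 580.0 - 2233.9*I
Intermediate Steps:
o = I*sqrt(6) (o = sqrt(-6) = I*sqrt(6) ≈ 2.4495*I)
f(g, P) = 5 + P (f(g, P) = P + 5 = 5 + P)
x(X) = X*(2 + X) (x(X) = (2 + X)*X = X*(2 + X))
(x(f(K(1, 3), o)) - 67)**2 = ((5 + I*sqrt(6))*(2 + (5 + I*sqrt(6))) - 67)**2 = ((5 + I*sqrt(6))*(7 + I*sqrt(6)) - 67)**2 = (-67 + (5 + I*sqrt(6))*(7 + I*sqrt(6)))**2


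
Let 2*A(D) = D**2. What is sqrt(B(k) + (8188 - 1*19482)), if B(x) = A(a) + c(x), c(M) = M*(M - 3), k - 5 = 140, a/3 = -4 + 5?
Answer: sqrt(37202)/2 ≈ 96.439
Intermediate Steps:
a = 3 (a = 3*(-4 + 5) = 3*1 = 3)
k = 145 (k = 5 + 140 = 145)
A(D) = D**2/2
c(M) = M*(-3 + M)
B(x) = 9/2 + x*(-3 + x) (B(x) = (1/2)*3**2 + x*(-3 + x) = (1/2)*9 + x*(-3 + x) = 9/2 + x*(-3 + x))
sqrt(B(k) + (8188 - 1*19482)) = sqrt((9/2 + 145*(-3 + 145)) + (8188 - 1*19482)) = sqrt((9/2 + 145*142) + (8188 - 19482)) = sqrt((9/2 + 20590) - 11294) = sqrt(41189/2 - 11294) = sqrt(18601/2) = sqrt(37202)/2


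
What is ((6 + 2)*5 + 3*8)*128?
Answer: 8192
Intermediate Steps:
((6 + 2)*5 + 3*8)*128 = (8*5 + 24)*128 = (40 + 24)*128 = 64*128 = 8192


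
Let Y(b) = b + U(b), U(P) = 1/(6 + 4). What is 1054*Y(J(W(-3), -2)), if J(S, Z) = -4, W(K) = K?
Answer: -20553/5 ≈ -4110.6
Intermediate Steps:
U(P) = 1/10
Y(b) = 1/10 + b (Y(b) = b + 1/10 = 1/10 + b)
1054*Y(J(W(-3), -2)) = 1054*(1/10 - 4) = 1054*(-39/10) = -20553/5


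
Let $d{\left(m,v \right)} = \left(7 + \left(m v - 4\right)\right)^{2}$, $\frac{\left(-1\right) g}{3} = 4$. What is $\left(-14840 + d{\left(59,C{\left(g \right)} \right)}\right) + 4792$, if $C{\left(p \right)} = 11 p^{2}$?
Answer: $8734574633$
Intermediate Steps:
$g = -12$ ($g = \left(-3\right) 4 = -12$)
$d{\left(m,v \right)} = \left(3 + m v\right)^{2}$ ($d{\left(m,v \right)} = \left(7 + \left(-4 + m v\right)\right)^{2} = \left(3 + m v\right)^{2}$)
$\left(-14840 + d{\left(59,C{\left(g \right)} \right)}\right) + 4792 = \left(-14840 + \left(3 + 59 \cdot 11 \left(-12\right)^{2}\right)^{2}\right) + 4792 = \left(-14840 + \left(3 + 59 \cdot 11 \cdot 144\right)^{2}\right) + 4792 = \left(-14840 + \left(3 + 59 \cdot 1584\right)^{2}\right) + 4792 = \left(-14840 + \left(3 + 93456\right)^{2}\right) + 4792 = \left(-14840 + 93459^{2}\right) + 4792 = \left(-14840 + 8734584681\right) + 4792 = 8734569841 + 4792 = 8734574633$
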